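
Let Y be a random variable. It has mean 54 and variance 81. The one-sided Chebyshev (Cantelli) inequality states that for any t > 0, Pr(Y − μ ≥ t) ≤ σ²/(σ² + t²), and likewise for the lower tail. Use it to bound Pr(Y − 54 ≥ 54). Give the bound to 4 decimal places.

0.0270

Here σ² = 81 and t = 54, so σ² + t² = 2997.
Cantelli's bound: 81/2997 = 0.0270.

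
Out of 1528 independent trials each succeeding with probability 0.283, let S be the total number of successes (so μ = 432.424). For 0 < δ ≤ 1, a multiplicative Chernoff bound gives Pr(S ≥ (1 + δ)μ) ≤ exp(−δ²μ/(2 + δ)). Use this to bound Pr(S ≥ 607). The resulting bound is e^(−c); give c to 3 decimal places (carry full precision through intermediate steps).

Write 607 = (1 + δ)μ, so δ = 607/432.424 − 1 = 0.4037149…
Then the exponent is δ²μ/(2 + δ) = (607 − μ)² / (μ·(2 + δ)) = 29.320835.

29.321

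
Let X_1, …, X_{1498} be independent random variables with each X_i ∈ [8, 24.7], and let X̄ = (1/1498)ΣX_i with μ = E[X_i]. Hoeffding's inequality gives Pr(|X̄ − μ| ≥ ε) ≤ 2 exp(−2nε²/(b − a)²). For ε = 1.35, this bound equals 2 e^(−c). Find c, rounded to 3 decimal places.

19.578

c = 2nε²/(b − a)² = 2·1498·1.35² / 16.7² = 19.5784.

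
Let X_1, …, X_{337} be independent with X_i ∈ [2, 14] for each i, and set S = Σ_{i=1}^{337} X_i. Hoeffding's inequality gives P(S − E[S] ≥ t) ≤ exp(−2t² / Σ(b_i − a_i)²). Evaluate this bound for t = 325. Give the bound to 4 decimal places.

0.0129

Σ(b_i − a_i)² = 337·(12)² = 48528.
Exponent = 2·325²/48528 = 4.3532.
Bound = exp(−4.3532) = 0.01287.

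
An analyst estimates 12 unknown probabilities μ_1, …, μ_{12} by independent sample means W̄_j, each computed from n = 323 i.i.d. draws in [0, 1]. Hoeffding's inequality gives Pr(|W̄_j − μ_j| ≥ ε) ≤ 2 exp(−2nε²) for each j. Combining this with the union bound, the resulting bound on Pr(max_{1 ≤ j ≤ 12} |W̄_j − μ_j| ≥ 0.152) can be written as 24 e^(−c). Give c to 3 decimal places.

Union bound over the 12 events: Pr(max_{1 ≤ j ≤ 12} |W̄_j − μ_j| ≥ 0.152) ≤ 12·2·exp(−2nε²) = 24 exp(−2·323·0.152²).
So c = 2·323·0.152² = 14.9252.

14.925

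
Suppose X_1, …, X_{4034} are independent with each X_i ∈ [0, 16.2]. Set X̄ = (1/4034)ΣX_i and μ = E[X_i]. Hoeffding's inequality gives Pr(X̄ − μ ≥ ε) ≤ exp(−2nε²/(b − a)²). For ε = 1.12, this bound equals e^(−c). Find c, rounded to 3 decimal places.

38.563

c = 2nε²/(b − a)² = 2·4034·1.12² / 16.2² = 38.5631.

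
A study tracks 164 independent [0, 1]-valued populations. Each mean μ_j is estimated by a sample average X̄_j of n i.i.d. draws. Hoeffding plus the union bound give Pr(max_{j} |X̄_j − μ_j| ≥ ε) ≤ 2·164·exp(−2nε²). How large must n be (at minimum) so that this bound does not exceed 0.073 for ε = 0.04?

2629

Need 2·164·exp(−2nε²) ≤ 0.073, i.e. exp(−2nε²) ≤ 0.073/328.
So 2nε² ≥ ln(328/0.073) = 8.410309.
Hence n ≥ 8.410309/(2·0.04²) = 2628.222.
The smallest integer n is 2629.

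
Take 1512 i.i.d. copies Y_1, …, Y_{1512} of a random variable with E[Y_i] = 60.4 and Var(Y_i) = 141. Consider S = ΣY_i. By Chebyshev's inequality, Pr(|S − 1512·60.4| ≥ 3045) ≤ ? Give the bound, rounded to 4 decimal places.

0.0230

Var(S) = n·Var(Y_i) = 1512·141 = 213192.
Chebyshev: Pr(|S − 1512·60.4| ≥ 3045) ≤ Var(S)/3045² = 213192/9272025 = 0.0230.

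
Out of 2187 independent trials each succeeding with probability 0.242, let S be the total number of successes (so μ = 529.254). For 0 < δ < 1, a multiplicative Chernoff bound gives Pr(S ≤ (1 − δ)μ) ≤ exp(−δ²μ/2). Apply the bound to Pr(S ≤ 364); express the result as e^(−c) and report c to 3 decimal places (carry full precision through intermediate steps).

25.799

Write 364 = (1 − δ)μ, so δ = 1 − 364/529.254 = 0.3122395…
Then the exponent is δ²μ/2 = (μ − 364)²/(2μ) = 25.799412.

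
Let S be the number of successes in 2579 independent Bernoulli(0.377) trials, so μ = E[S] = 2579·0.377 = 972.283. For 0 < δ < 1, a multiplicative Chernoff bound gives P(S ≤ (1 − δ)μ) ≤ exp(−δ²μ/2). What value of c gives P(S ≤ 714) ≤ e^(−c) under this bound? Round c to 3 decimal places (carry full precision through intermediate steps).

Write 714 = (1 − δ)μ, so δ = 1 − 714/972.283 = 0.2656459…
Then the exponent is δ²μ/2 = (μ − 714)²/(2μ) = 34.305911.

34.306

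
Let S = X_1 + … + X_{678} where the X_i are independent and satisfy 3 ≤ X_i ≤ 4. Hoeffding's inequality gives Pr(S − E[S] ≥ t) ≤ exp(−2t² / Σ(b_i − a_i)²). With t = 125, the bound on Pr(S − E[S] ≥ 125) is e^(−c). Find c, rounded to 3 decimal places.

46.091

Σ(b_i − a_i)² = 678·(1)² = 678.
c = 2t²/678 = 2·125²/678 = 46.0914.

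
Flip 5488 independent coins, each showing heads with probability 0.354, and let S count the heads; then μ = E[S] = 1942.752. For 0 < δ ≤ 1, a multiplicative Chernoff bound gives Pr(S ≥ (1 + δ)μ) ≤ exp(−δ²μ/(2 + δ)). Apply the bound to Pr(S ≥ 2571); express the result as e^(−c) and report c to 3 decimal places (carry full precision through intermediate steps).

87.443

Write 2571 = (1 + δ)μ, so δ = 2571/1942.752 − 1 = 0.3233804…
Then the exponent is δ²μ/(2 + δ) = (2571 − μ)² / (μ·(2 + δ)) = 87.442897.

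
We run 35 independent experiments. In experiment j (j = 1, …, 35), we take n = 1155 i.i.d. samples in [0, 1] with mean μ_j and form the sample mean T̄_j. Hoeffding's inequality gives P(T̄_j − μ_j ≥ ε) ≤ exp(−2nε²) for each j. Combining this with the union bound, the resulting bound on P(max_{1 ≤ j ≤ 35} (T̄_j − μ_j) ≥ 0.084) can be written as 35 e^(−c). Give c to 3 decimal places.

Union bound over the 35 events: P(max_{1 ≤ j ≤ 35} (T̄_j − μ_j) ≥ 0.084) ≤ 35·exp(−2nε²) = 35 exp(−2·1155·0.084²).
So c = 2·1155·0.084² = 16.2994.

16.299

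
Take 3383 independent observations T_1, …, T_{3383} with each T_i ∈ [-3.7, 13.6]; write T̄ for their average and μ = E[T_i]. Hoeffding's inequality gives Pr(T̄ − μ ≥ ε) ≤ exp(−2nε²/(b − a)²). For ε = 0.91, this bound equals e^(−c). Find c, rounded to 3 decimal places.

c = 2nε²/(b − a)² = 2·3383·0.91² / 17.3² = 18.7207.

18.721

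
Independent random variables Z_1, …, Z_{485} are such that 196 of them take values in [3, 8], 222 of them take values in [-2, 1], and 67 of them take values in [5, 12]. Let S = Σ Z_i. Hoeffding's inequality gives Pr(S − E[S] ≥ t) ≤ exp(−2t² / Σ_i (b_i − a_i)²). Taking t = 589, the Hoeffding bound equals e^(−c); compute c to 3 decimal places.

Σ(b_i − a_i)² = 196·5² + 222·3² + 67·7² = 10181.
c = 2t² / 10181 = 2·589² / 10181 = 68.1507.

68.151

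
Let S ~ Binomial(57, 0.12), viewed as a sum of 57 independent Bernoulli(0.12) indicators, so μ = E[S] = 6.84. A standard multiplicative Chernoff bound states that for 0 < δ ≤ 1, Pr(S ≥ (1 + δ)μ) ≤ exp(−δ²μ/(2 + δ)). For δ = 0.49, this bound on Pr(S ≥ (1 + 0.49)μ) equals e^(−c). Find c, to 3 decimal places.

0.660

c = δ²μ/(2 + δ) = 0.49²·6.84/(2 + 0.49) = 0.6596.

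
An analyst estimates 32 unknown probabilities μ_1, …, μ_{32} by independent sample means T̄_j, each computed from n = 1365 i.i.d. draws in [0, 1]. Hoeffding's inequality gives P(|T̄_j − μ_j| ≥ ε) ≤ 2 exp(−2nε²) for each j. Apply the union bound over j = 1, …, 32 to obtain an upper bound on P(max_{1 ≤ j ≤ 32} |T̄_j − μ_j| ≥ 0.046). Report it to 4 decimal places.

Per-experiment Hoeffding bound: 2·exp(−2·1365·0.046²) = 2·exp(−5.77668) = 0.006198.
Union bound over 32 events: 32·0.006198 = 0.19834.

0.1983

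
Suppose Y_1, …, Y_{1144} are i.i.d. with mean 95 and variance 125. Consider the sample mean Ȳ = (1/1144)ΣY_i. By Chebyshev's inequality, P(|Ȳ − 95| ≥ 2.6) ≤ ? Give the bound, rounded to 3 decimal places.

Var(Ȳ) = Var(Y_i)/n = 125/1144 = 0.10927.
Chebyshev: P(|Ȳ − 95| ≥ 2.6) ≤ Var(Ȳ)/(2.6)² = 125/(1144·2.6²) = 0.0162.

0.016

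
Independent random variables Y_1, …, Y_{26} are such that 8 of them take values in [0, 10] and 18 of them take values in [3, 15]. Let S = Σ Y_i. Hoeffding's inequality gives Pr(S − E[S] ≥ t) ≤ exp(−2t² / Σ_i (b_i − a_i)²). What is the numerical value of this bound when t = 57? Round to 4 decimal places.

Σ(b_i − a_i)² = 8·10² + 18·12² = 3392.
Exponent = 2·57² / 3392 = 1.91568.
Bound = exp(−1.91568) = 0.14724.

0.1472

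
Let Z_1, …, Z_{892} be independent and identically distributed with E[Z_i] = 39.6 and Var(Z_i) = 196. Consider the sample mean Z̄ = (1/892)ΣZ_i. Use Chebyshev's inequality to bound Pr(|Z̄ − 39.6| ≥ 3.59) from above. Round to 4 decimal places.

0.0170

Var(Z̄) = Var(Z_i)/n = 196/892 = 0.21973.
Chebyshev: Pr(|Z̄ − 39.6| ≥ 3.59) ≤ Var(Z̄)/(3.59)² = 196/(892·3.59²) = 0.0170.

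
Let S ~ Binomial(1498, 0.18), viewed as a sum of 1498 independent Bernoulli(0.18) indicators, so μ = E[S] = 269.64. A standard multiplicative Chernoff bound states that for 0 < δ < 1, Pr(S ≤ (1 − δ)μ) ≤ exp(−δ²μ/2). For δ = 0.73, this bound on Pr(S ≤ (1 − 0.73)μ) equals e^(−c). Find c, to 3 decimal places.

c = δ²μ/2 = 0.73²·269.64/2 = 71.8456.

71.846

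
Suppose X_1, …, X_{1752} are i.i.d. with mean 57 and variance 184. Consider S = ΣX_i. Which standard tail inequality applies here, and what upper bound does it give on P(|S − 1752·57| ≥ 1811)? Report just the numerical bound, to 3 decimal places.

With mean and variance of each term known, Chebyshev's inequality bounds the deviation of the sum (or sample mean).
Var(S) = n·Var(X_i) = 1752·184 = 322368.
Chebyshev: P(|S − 1752·57| ≥ 1811) ≤ Var(S)/1811² = 322368/3279721 = 0.0983.

0.098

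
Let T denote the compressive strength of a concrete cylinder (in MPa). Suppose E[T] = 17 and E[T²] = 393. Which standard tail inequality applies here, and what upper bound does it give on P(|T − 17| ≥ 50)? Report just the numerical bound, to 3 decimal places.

0.042

The first two moments determine the variance, so Chebyshev's inequality is the sharpest standard bound available.
Var(T) = E[T²] − (E[T])² = 393 − 289 = 104.
Chebyshev's inequality: P(|T − μ| ≥ t) ≤ Var(T)/t² = 104/2500 = 0.0416.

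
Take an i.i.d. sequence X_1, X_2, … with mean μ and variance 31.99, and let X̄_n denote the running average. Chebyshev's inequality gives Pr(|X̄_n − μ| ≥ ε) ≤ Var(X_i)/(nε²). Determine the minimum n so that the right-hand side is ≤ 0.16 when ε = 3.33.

19

Require 31.99/(n·3.33²) ≤ 0.16, i.e. n ≥ 31.99/(0.16·3.33²) = 18.030.
The smallest integer n is 19.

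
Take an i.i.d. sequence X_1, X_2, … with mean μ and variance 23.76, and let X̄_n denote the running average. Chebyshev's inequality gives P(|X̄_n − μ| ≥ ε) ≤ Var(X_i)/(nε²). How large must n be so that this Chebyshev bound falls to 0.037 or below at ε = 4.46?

Require 23.76/(n·4.46²) ≤ 0.037, i.e. n ≥ 23.76/(0.037·4.46²) = 32.283.
The smallest integer n is 33.

33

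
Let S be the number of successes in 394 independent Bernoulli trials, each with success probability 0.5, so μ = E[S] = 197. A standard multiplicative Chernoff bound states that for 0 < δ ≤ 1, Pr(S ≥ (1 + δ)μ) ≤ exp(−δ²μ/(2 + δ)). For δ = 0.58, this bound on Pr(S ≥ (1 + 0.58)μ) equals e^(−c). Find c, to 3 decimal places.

c = δ²μ/(2 + δ) = 0.58²·197/(2 + 0.58) = 25.6864.

25.686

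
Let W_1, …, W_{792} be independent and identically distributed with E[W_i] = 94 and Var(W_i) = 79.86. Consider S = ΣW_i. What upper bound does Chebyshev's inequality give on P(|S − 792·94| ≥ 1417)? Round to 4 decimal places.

Var(S) = n·Var(W_i) = 792·79.86 = 63249.12.
Chebyshev: P(|S − 792·94| ≥ 1417) ≤ Var(S)/1417² = 63249.12/2007889 = 0.0315.

0.0315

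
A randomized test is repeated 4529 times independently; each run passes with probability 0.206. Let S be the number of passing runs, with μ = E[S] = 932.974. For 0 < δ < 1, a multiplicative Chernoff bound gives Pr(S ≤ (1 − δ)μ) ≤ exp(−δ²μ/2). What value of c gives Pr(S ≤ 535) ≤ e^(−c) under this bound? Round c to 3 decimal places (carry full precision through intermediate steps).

84.881

Write 535 = (1 − δ)μ, so δ = 1 − 535/932.974 = 0.4265649…
Then the exponent is δ²μ/2 = (μ − 535)²/(2μ) = 84.880878.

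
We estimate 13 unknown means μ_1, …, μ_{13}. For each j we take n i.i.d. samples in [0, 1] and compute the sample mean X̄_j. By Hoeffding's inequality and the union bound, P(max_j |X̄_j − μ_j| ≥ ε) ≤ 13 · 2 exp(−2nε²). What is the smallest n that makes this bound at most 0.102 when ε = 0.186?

Need 2·13·exp(−2nε²) ≤ 0.102, i.e. exp(−2nε²) ≤ 0.102/26.
So 2nε² ≥ ln(26/0.102) = 5.540879.
Hence n ≥ 5.540879/(2·0.186²) = 80.080.
The smallest integer n is 81.

81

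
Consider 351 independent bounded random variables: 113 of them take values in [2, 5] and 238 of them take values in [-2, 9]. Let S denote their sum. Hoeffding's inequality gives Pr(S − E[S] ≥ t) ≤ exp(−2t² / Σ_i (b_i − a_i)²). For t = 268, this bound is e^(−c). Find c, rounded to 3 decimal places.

4.818

Σ(b_i − a_i)² = 113·3² + 238·11² = 29815.
c = 2t² / 29815 = 2·268² / 29815 = 4.8180.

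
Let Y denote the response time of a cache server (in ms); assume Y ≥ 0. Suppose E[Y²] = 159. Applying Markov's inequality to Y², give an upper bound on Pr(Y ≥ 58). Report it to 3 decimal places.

0.047

Since Y ≥ 0, the event {Y ≥ 58} is the same as {Y² ≥ 3364}.
Markov's inequality applied to Y² gives Pr(Y² ≥ 3364) ≤ E[Y²]/3364 = 159/3364 = 0.0473.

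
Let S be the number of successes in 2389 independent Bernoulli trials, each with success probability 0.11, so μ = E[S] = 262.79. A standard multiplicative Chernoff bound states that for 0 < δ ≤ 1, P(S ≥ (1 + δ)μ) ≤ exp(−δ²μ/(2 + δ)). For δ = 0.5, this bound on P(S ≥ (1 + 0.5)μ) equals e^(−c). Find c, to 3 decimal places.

c = δ²μ/(2 + δ) = 0.5²·262.79/(2 + 0.5) = 26.2790.

26.279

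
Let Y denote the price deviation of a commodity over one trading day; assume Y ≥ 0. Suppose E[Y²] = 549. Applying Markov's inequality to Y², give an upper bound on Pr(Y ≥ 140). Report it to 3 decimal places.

Since Y ≥ 0, the event {Y ≥ 140} is the same as {Y² ≥ 19600}.
Markov's inequality applied to Y² gives Pr(Y² ≥ 19600) ≤ E[Y²]/19600 = 549/19600 = 0.0280.

0.028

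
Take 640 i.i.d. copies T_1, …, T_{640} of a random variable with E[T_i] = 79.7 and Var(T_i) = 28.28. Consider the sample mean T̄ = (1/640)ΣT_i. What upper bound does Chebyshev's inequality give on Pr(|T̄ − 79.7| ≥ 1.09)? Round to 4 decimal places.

0.0372

Var(T̄) = Var(T_i)/n = 28.28/640 = 0.044188.
Chebyshev: Pr(|T̄ − 79.7| ≥ 1.09) ≤ Var(T̄)/(1.09)² = 28.28/(640·1.09²) = 0.0372.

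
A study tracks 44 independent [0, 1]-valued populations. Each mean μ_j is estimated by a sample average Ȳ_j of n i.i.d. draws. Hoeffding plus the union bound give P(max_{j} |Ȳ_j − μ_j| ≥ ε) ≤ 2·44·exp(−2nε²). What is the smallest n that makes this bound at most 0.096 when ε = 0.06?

Need 2·44·exp(−2nε²) ≤ 0.096, i.e. exp(−2nε²) ≤ 0.096/88.
So 2nε² ≥ ln(88/0.096) = 6.820744.
Hence n ≥ 6.820744/(2·0.06²) = 947.326.
The smallest integer n is 948.

948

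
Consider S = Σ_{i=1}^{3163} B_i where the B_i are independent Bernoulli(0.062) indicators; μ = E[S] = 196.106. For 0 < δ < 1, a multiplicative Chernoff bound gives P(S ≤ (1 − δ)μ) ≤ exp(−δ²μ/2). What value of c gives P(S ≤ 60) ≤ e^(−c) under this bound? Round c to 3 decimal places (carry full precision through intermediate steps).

Write 60 = (1 − δ)μ, so δ = 1 − 60/196.106 = 0.694043…
Then the exponent is δ²μ/2 = (μ − 60)²/(2μ) = 47.231709.

47.232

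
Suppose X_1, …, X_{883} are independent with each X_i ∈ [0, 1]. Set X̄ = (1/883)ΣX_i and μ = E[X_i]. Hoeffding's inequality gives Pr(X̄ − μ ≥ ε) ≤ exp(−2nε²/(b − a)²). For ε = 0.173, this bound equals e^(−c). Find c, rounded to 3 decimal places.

c = 2nε²/(b − a)² = 2·883·0.173² / 1² = 52.8546.

52.855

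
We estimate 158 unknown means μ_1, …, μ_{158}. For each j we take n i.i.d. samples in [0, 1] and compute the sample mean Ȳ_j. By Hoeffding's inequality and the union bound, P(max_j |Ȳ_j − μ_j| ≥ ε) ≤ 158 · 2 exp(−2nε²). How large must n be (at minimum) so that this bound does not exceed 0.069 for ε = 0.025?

Need 2·158·exp(−2nε²) ≤ 0.069, i.e. exp(−2nε²) ≤ 0.069/316.
So 2nε² ≥ ln(316/0.069) = 8.429391.
Hence n ≥ 8.429391/(2·0.025²) = 6743.513.
The smallest integer n is 6744.

6744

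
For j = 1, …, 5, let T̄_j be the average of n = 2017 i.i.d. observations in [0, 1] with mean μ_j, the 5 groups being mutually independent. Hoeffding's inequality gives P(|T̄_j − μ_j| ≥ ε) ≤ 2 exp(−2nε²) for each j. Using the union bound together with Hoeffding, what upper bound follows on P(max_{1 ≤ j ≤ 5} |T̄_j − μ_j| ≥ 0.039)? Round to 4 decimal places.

0.0216

Per-experiment Hoeffding bound: 2·exp(−2·2017·0.039²) = 2·exp(−6.13571) = 0.0043284.
Union bound over 5 events: 5·0.0043284 = 0.02164.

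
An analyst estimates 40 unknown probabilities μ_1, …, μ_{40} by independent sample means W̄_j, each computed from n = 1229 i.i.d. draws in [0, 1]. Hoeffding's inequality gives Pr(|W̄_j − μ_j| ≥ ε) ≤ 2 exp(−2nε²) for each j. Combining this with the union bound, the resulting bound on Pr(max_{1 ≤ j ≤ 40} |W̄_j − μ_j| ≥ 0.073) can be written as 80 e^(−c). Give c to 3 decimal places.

13.099

Union bound over the 40 events: Pr(max_{1 ≤ j ≤ 40} |W̄_j − μ_j| ≥ 0.073) ≤ 40·2·exp(−2nε²) = 80 exp(−2·1229·0.073²).
So c = 2·1229·0.073² = 13.0987.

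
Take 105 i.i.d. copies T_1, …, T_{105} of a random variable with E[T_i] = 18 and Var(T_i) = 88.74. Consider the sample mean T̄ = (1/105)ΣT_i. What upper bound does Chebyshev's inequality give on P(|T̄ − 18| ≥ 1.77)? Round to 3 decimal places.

Var(T̄) = Var(T_i)/n = 88.74/105 = 0.84514.
Chebyshev: P(|T̄ − 18| ≥ 1.77) ≤ Var(T̄)/(1.77)² = 88.74/(105·1.77²) = 0.2698.

0.270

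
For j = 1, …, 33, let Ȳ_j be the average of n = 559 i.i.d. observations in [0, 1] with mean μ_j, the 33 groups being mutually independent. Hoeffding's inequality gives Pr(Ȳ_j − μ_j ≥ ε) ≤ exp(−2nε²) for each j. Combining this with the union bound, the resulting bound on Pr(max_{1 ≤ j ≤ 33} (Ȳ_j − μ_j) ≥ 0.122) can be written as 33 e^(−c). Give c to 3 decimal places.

16.640

Union bound over the 33 events: Pr(max_{1 ≤ j ≤ 33} (Ȳ_j − μ_j) ≥ 0.122) ≤ 33·exp(−2nε²) = 33 exp(−2·559·0.122²).
So c = 2·559·0.122² = 16.6403.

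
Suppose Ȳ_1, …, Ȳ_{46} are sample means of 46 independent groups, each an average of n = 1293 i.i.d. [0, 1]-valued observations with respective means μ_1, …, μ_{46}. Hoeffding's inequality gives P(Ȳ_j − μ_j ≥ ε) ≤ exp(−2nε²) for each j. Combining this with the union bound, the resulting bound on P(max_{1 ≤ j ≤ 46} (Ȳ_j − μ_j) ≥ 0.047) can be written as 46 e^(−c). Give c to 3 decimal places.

Union bound over the 46 events: P(max_{1 ≤ j ≤ 46} (Ȳ_j − μ_j) ≥ 0.047) ≤ 46·exp(−2nε²) = 46 exp(−2·1293·0.047²).
So c = 2·1293·0.047² = 5.7125.

5.712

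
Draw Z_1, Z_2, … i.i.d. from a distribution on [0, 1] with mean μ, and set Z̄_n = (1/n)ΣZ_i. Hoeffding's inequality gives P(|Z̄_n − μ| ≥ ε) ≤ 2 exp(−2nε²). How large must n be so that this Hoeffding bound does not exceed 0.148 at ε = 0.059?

Require 2·exp(−2nε²) ≤ 0.148, i.e. 2nε² ≥ ln(2/0.148) = 2.603690.
So n ≥ 2.603690 / (2·0.059²) = 373.986.
The smallest integer n is 374.

374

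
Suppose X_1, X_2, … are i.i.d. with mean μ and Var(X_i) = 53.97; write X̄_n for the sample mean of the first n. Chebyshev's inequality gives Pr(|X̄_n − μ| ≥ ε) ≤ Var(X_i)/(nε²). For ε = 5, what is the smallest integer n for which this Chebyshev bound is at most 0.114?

Require 53.97/(n·5²) ≤ 0.114, i.e. n ≥ 53.97/(0.114·5²) = 18.937.
The smallest integer n is 19.

19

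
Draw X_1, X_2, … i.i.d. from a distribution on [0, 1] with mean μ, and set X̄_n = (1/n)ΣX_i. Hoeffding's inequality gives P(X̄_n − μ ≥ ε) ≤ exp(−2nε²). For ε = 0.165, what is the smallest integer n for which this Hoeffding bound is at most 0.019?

Require exp(−2nε²) ≤ 0.019, i.e. 2nε² ≥ ln(1/0.019) = 3.963316.
So n ≥ 3.963316 / (2·0.165²) = 72.788.
The smallest integer n is 73.

73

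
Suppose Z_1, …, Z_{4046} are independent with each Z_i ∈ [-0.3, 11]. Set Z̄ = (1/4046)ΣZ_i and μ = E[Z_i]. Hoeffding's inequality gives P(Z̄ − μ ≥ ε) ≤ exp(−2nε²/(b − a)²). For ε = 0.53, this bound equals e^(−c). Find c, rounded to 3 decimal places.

c = 2nε²/(b − a)² = 2·4046·0.53² / 11.3² = 17.8013.

17.801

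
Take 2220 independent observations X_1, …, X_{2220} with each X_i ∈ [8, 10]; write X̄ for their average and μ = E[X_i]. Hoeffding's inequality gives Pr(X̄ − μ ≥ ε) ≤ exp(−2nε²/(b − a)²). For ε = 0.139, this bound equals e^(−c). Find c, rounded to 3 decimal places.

21.446

c = 2nε²/(b − a)² = 2·2220·0.139² / 2² = 21.4463.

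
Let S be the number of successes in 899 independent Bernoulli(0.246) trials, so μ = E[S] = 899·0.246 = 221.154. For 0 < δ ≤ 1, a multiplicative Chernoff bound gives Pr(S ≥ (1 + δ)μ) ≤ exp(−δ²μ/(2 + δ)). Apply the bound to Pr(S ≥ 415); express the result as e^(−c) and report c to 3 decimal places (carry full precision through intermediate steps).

Write 415 = (1 + δ)μ, so δ = 415/221.154 − 1 = 0.8765204…
Then the exponent is δ²μ/(2 + δ) = (415 − μ)² / (μ·(2 + δ)) = 59.067886.

59.068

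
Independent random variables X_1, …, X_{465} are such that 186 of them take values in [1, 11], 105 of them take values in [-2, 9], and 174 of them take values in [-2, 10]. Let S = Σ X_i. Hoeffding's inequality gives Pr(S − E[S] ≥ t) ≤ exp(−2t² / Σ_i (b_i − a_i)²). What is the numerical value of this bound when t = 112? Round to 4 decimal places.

Σ(b_i − a_i)² = 186·10² + 105·11² + 174·12² = 56361.
Exponent = 2·112² / 56361 = 0.44513.
Bound = exp(−0.44513) = 0.64074.

0.6407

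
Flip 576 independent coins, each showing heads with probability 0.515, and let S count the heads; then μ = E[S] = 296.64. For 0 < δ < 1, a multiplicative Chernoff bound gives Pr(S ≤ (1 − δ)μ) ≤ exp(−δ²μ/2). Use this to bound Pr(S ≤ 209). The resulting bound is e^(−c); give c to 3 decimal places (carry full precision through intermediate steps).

12.946

Write 209 = (1 − δ)μ, so δ = 1 − 209/296.64 = 0.2954423…
Then the exponent is δ²μ/2 = (μ − 209)²/(2μ) = 12.946281.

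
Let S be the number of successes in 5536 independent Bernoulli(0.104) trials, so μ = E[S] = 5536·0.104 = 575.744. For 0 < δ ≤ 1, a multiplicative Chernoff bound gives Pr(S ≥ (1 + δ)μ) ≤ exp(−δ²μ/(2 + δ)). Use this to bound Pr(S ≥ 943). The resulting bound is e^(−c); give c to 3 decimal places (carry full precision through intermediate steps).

88.808

Write 943 = (1 + δ)μ, so δ = 943/575.744 − 1 = 0.6378807…
Then the exponent is δ²μ/(2 + δ) = (943 − μ)² / (μ·(2 + δ)) = 88.808232.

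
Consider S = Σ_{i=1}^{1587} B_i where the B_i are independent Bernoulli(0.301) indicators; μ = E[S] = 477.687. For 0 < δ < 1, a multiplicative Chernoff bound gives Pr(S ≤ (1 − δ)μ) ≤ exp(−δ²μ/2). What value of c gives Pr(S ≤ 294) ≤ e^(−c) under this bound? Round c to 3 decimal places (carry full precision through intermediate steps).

35.317

Write 294 = (1 − δ)μ, so δ = 1 − 294/477.687 = 0.3845342…
Then the exponent is δ²μ/2 = (μ − 294)²/(2μ) = 35.316969.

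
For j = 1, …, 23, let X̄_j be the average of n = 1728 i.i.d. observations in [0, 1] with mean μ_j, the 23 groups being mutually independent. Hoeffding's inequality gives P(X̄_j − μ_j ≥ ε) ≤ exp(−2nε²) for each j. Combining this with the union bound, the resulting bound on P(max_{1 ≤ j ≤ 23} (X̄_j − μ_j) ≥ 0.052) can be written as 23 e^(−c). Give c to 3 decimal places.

9.345

Union bound over the 23 events: P(max_{1 ≤ j ≤ 23} (X̄_j − μ_j) ≥ 0.052) ≤ 23·exp(−2nε²) = 23 exp(−2·1728·0.052²).
So c = 2·1728·0.052² = 9.3450.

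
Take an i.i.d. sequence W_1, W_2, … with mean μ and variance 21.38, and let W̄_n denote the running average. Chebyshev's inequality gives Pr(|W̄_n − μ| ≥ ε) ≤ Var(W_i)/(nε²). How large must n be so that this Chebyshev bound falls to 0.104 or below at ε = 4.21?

Require 21.38/(n·4.21²) ≤ 0.104, i.e. n ≥ 21.38/(0.104·4.21²) = 11.599.
The smallest integer n is 12.

12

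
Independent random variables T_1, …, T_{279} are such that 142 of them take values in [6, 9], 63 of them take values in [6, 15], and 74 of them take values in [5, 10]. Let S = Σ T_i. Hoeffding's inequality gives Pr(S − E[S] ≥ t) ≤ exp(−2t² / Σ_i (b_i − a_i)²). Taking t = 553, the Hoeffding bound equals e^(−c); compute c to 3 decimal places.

74.307

Σ(b_i − a_i)² = 142·3² + 63·9² + 74·5² = 8231.
c = 2t² / 8231 = 2·553² / 8231 = 74.3066.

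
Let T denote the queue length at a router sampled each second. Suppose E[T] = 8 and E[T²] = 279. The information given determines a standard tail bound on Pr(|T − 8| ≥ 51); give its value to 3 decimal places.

The first two moments determine the variance, so Chebyshev's inequality is the sharpest standard bound available.
Var(T) = E[T²] − (E[T])² = 279 − 64 = 215.
Chebyshev's inequality: Pr(|T − μ| ≥ t) ≤ Var(T)/t² = 215/2601 = 0.0827.

0.083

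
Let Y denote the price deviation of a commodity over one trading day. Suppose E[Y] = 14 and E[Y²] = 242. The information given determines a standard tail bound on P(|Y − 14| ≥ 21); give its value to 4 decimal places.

0.1043

The first two moments determine the variance, so Chebyshev's inequality is the sharpest standard bound available.
Var(Y) = E[Y²] − (E[Y])² = 242 − 196 = 46.
Chebyshev's inequality: P(|Y − μ| ≥ t) ≤ Var(Y)/t² = 46/441 = 0.1043.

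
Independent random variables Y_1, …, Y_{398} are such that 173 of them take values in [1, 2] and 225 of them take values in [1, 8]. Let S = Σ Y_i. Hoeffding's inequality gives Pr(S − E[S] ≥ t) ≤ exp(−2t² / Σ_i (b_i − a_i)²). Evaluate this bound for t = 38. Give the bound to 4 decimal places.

0.7727

Σ(b_i − a_i)² = 173·1² + 225·7² = 11198.
Exponent = 2·38² / 11198 = 0.25790.
Bound = exp(−0.25790) = 0.77267.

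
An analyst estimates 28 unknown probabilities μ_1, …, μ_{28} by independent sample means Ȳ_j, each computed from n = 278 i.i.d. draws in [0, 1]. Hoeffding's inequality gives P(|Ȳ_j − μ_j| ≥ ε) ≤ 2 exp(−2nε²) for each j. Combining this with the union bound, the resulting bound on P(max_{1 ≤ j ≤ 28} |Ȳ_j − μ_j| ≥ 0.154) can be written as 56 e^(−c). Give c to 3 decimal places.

13.186

Union bound over the 28 events: P(max_{1 ≤ j ≤ 28} |Ȳ_j − μ_j| ≥ 0.154) ≤ 28·2·exp(−2nε²) = 56 exp(−2·278·0.154²).
So c = 2·278·0.154² = 13.1861.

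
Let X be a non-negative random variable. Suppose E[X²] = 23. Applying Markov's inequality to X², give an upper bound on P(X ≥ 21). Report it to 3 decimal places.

Since X ≥ 0, the event {X ≥ 21} is the same as {X² ≥ 441}.
Markov's inequality applied to X² gives P(X² ≥ 441) ≤ E[X²]/441 = 23/441 = 0.0522.

0.052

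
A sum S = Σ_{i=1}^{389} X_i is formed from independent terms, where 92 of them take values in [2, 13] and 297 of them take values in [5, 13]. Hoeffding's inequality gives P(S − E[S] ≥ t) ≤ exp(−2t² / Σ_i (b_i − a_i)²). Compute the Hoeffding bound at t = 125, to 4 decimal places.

0.3546

Σ(b_i − a_i)² = 92·11² + 297·8² = 30140.
Exponent = 2·125² / 30140 = 1.03683.
Bound = exp(−1.03683) = 0.35458.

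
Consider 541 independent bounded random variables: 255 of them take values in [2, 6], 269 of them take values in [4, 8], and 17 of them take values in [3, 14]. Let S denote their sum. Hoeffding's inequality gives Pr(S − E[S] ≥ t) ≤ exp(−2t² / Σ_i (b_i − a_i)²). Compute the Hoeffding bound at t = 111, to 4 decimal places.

0.0944

Σ(b_i − a_i)² = 255·4² + 269·4² + 17·11² = 10441.
Exponent = 2·111² / 10441 = 2.36012.
Bound = exp(−2.36012) = 0.09441.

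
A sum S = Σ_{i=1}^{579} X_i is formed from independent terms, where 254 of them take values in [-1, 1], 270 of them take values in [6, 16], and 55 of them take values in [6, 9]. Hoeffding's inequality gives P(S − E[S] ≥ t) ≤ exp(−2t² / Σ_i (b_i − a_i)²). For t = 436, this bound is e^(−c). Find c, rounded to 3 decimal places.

Σ(b_i − a_i)² = 254·2² + 270·10² + 55·3² = 28511.
c = 2t² / 28511 = 2·436² / 28511 = 13.3349.

13.335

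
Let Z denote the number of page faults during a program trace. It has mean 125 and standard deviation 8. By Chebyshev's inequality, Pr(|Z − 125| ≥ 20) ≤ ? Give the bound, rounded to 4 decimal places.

Chebyshev: Pr(|Z − μ| ≥ t) ≤ Var(Z)/t².
Var(Z) = σ² = 8² = 64.
Bound = 64 / 400 = 0.1600.

0.1600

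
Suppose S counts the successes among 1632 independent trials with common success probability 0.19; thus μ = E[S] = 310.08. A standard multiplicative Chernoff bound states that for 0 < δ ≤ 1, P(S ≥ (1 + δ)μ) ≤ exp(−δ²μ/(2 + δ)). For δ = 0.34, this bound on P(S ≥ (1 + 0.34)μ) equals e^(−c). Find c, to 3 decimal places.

15.318

c = δ²μ/(2 + δ) = 0.34²·310.08/(2 + 0.34) = 15.3185.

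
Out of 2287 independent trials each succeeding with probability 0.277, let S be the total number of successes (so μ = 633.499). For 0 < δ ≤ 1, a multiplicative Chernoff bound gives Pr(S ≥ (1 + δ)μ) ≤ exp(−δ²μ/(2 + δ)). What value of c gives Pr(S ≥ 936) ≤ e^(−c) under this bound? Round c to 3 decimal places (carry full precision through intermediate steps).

58.303

Write 936 = (1 + δ)μ, so δ = 936/633.499 − 1 = 0.4775083…
Then the exponent is δ²μ/(2 + δ) = (936 − μ)² / (μ·(2 + δ)) = 58.303226.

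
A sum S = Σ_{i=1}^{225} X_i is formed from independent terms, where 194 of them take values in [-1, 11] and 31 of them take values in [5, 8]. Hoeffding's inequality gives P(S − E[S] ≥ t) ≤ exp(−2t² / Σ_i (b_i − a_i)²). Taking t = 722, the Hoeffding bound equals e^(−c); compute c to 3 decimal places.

Σ(b_i − a_i)² = 194·12² + 31·3² = 28215.
c = 2t² / 28215 = 2·722² / 28215 = 36.9508.

36.951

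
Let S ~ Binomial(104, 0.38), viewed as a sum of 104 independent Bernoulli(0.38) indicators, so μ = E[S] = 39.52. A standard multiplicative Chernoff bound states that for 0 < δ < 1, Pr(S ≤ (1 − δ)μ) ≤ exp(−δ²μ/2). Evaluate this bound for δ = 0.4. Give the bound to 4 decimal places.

0.0424

Exponent = δ²μ/2 = 0.4²·39.52/2 = 3.1616.
Bound = exp(−3.1616) = 0.04236.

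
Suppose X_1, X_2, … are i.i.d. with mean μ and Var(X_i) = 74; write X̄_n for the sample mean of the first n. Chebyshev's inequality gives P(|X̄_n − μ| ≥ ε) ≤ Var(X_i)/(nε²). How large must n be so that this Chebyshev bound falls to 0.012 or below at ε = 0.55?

20386

Require 74/(n·0.55²) ≤ 0.012, i.e. n ≥ 74/(0.012·0.55²) = 20385.675.
The smallest integer n is 20386.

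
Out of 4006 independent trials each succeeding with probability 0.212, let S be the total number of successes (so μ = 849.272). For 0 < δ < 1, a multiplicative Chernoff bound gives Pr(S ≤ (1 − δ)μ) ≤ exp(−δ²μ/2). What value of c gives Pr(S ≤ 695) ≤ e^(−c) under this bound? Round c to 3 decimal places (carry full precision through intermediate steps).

Write 695 = (1 − δ)μ, so δ = 1 − 695/849.272 = 0.1816521…
Then the exponent is δ²μ/2 = (μ − 695)²/(2μ) = 14.011913.

14.012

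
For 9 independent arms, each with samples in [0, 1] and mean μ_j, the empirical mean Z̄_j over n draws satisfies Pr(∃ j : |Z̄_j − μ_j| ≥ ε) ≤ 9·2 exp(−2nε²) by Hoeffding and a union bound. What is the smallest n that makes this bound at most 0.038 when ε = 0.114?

238

Need 2·9·exp(−2nε²) ≤ 0.038, i.e. exp(−2nε²) ≤ 0.038/18.
So 2nε² ≥ ln(18/0.038) = 6.160541.
Hence n ≥ 6.160541/(2·0.114²) = 237.017.
The smallest integer n is 238.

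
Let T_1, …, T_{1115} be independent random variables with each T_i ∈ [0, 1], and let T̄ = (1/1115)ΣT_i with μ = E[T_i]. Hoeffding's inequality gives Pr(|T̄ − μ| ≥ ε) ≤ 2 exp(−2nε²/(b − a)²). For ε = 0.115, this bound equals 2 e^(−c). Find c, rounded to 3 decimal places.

29.492

c = 2nε²/(b − a)² = 2·1115·0.115² / 1² = 29.4917.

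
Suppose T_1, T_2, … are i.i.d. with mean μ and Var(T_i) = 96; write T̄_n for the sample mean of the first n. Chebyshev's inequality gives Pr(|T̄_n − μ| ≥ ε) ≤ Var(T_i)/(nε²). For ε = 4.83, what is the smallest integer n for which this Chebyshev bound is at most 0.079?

Require 96/(n·4.83²) ≤ 0.079, i.e. n ≥ 96/(0.079·4.83²) = 52.089.
The smallest integer n is 53.

53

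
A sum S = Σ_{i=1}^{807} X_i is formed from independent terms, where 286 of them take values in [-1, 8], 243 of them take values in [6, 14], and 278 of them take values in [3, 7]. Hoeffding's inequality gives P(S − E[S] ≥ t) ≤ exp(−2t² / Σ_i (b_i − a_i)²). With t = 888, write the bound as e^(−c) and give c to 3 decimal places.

36.535

Σ(b_i − a_i)² = 286·9² + 243·8² + 278·4² = 43166.
c = 2t² / 43166 = 2·888² / 43166 = 36.5354.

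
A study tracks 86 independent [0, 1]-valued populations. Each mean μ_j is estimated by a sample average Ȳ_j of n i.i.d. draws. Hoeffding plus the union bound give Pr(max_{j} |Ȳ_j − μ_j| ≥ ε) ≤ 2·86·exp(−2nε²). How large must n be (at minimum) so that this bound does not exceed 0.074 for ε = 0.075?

689

Need 2·86·exp(−2nε²) ≤ 0.074, i.e. exp(−2nε²) ≤ 0.074/172.
So 2nε² ≥ ln(172/0.074) = 7.751185.
Hence n ≥ 7.751185/(2·0.075²) = 688.994.
The smallest integer n is 689.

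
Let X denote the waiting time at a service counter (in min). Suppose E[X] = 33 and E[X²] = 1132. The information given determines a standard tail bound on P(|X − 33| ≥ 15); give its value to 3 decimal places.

0.191

The first two moments determine the variance, so Chebyshev's inequality is the sharpest standard bound available.
Var(X) = E[X²] − (E[X])² = 1132 − 1089 = 43.
Chebyshev's inequality: P(|X − μ| ≥ t) ≤ Var(X)/t² = 43/225 = 0.1911.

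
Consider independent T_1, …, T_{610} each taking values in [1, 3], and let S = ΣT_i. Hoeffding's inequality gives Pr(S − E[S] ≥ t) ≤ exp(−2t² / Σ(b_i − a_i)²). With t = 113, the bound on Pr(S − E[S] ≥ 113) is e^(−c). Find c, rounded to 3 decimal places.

Σ(b_i − a_i)² = 610·(2)² = 2440.
c = 2t²/2440 = 2·113²/2440 = 10.4664.

10.466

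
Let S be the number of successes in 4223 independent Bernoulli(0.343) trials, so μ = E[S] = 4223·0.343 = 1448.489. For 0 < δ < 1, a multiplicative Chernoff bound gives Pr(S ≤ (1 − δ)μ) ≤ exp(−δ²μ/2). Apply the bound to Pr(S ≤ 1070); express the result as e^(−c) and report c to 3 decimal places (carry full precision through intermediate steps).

Write 1070 = (1 − δ)μ, so δ = 1 − 1070/1448.489 = 0.2612992…
Then the exponent is δ²μ/2 = (μ − 1070)²/(2μ) = 49.449434.

49.449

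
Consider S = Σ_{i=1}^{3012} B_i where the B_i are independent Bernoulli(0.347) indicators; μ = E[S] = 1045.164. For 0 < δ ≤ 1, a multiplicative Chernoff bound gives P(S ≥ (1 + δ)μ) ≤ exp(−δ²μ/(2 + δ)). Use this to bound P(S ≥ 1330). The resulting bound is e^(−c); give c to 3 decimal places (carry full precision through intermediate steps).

34.158

Write 1330 = (1 + δ)μ, so δ = 1330/1045.164 − 1 = 0.2725276…
Then the exponent is δ²μ/(2 + δ) = (1330 − μ)² / (μ·(2 + δ)) = 34.158293.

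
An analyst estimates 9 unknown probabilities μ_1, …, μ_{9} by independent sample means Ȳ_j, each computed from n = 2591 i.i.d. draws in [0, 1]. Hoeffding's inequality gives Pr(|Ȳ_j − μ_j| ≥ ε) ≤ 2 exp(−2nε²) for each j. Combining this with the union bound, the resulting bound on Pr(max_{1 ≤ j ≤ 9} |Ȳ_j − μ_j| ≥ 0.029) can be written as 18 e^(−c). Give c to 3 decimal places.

4.358

Union bound over the 9 events: Pr(max_{1 ≤ j ≤ 9} |Ȳ_j − μ_j| ≥ 0.029) ≤ 9·2·exp(−2nε²) = 18 exp(−2·2591·0.029²).
So c = 2·2591·0.029² = 4.3581.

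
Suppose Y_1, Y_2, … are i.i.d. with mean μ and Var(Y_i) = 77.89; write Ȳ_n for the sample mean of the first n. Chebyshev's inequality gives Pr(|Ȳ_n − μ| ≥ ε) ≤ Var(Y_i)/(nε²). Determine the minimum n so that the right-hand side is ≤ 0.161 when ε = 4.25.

Require 77.89/(n·4.25²) ≤ 0.161, i.e. n ≥ 77.89/(0.161·4.25²) = 26.784.
The smallest integer n is 27.

27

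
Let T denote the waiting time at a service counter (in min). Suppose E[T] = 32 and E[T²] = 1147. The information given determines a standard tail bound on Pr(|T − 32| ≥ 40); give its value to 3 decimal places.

0.077

The first two moments determine the variance, so Chebyshev's inequality is the sharpest standard bound available.
Var(T) = E[T²] − (E[T])² = 1147 − 1024 = 123.
Chebyshev's inequality: Pr(|T − μ| ≥ t) ≤ Var(T)/t² = 123/1600 = 0.0769.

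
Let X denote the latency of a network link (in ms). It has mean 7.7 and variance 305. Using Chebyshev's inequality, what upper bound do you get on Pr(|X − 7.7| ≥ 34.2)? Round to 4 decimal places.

0.2608

Chebyshev: Pr(|X − μ| ≥ t) ≤ Var(X)/t².
Bound = 305 / 1169.64 = 0.2608.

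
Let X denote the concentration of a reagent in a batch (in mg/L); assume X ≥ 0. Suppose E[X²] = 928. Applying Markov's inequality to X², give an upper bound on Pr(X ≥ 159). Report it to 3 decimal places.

Since X ≥ 0, the event {X ≥ 159} is the same as {X² ≥ 25281}.
Markov's inequality applied to X² gives Pr(X² ≥ 25281) ≤ E[X²]/25281 = 928/25281 = 0.0367.

0.037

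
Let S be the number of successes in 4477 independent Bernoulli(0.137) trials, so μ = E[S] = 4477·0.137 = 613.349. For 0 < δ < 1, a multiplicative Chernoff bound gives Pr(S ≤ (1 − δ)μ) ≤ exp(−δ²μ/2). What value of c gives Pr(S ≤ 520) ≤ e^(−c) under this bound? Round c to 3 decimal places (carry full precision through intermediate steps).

7.104

Write 520 = (1 − δ)μ, so δ = 1 − 520/613.349 = 0.1521956…
Then the exponent is δ²μ/2 = (μ − 520)²/(2μ) = 7.103652.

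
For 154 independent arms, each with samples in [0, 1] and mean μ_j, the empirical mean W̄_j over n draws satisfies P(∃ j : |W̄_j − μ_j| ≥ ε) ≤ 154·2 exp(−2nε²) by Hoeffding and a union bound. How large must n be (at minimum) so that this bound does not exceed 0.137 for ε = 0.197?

100

Need 2·154·exp(−2nε²) ≤ 0.137, i.e. exp(−2nε²) ≤ 0.137/308.
So 2nε² ≥ ln(308/0.137) = 7.717874.
Hence n ≥ 7.717874/(2·0.197²) = 99.434.
The smallest integer n is 100.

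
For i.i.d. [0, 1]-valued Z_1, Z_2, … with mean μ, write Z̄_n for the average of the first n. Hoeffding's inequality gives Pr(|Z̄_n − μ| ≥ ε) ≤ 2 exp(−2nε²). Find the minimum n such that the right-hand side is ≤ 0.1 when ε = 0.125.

96

Require 2·exp(−2nε²) ≤ 0.1, i.e. 2nε² ≥ ln(2/0.1) = 2.995732.
So n ≥ 2.995732 / (2·0.125²) = 95.863.
The smallest integer n is 96.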